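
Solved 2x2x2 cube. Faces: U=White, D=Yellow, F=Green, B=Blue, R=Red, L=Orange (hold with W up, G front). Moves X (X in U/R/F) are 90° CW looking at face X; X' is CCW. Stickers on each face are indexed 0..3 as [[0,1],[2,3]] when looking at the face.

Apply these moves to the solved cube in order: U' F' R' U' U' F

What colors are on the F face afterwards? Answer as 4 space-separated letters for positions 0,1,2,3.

After move 1 (U'): U=WWWW F=OOGG R=GGRR B=RRBB L=BBOO
After move 2 (F'): F=OGOG U=WWGR R=YGYR D=BOYY L=BWOW
After move 3 (R'): R=GRYY U=WBGR F=OWOR D=BGYG B=YROB
After move 4 (U'): U=BRWG F=BWOR R=OWYY B=GROB L=YROW
After move 5 (U'): U=RGBW F=YROR R=BWYY B=OWOB L=GROW
After move 6 (F): F=OYRR U=RGWR R=BWWY D=YBYG L=GBOG
Query: F face = OYRR

Answer: O Y R R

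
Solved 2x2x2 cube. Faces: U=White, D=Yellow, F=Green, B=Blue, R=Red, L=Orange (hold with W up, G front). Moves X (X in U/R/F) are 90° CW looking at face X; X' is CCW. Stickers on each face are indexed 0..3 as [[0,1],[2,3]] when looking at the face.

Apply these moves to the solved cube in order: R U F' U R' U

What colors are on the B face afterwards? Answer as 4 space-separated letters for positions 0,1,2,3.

Answer: R Y O B

Derivation:
After move 1 (R): R=RRRR U=WGWG F=GYGY D=YBYB B=WBWB
After move 2 (U): U=WWGG F=RRGY R=WBRR B=OOWB L=GYOO
After move 3 (F'): F=RYRG U=WWWR R=BBYR D=YOYB L=GGOG
After move 4 (U): U=WWRW F=BBRG R=OOYR B=GGWB L=RYOG
After move 5 (R'): R=OROY U=WWRG F=BWRW D=YBYG B=BGOB
After move 6 (U): U=RWGW F=ORRW R=BGOY B=RYOB L=BWOG
Query: B face = RYOB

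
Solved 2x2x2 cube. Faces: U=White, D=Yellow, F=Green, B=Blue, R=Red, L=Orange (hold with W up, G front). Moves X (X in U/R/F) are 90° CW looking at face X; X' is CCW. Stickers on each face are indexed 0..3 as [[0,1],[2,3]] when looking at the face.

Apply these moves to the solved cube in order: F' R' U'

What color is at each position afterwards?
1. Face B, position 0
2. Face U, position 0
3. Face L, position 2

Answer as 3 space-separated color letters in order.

After move 1 (F'): F=GGGG U=WWRR R=YRYR D=OOYY L=OWOW
After move 2 (R'): R=RRYY U=WBRB F=GWGR D=OGYG B=YBOB
After move 3 (U'): U=BBWR F=OWGR R=GWYY B=RROB L=YBOW
Query 1: B[0] = R
Query 2: U[0] = B
Query 3: L[2] = O

Answer: R B O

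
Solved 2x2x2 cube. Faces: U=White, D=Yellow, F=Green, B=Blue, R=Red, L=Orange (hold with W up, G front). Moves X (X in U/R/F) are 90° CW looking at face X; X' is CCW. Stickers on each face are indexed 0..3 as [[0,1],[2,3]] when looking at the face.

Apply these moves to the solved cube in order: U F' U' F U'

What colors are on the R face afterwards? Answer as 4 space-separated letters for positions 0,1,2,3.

Answer: R G B R

Derivation:
After move 1 (U): U=WWWW F=RRGG R=BBRR B=OOBB L=GGOO
After move 2 (F'): F=RGRG U=WWBR R=YBYR D=GOYY L=GWOW
After move 3 (U'): U=WRWB F=GWRG R=RGYR B=YBBB L=OOOW
After move 4 (F): F=RGGW U=WRWO R=WGBR D=YRYY L=OGOO
After move 5 (U'): U=ROWW F=OGGW R=RGBR B=WGBB L=YBOO
Query: R face = RGBR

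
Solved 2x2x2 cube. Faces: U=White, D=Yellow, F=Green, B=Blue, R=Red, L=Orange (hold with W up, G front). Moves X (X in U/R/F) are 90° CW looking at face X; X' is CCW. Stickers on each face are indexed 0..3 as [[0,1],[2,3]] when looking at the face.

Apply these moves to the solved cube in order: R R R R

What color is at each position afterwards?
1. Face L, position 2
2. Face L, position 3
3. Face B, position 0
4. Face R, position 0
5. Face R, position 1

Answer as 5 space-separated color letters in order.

After move 1 (R): R=RRRR U=WGWG F=GYGY D=YBYB B=WBWB
After move 2 (R): R=RRRR U=WYWY F=GBGB D=YWYW B=GBGB
After move 3 (R): R=RRRR U=WBWB F=GWGW D=YGYG B=YBYB
After move 4 (R): R=RRRR U=WWWW F=GGGG D=YYYY B=BBBB
Query 1: L[2] = O
Query 2: L[3] = O
Query 3: B[0] = B
Query 4: R[0] = R
Query 5: R[1] = R

Answer: O O B R R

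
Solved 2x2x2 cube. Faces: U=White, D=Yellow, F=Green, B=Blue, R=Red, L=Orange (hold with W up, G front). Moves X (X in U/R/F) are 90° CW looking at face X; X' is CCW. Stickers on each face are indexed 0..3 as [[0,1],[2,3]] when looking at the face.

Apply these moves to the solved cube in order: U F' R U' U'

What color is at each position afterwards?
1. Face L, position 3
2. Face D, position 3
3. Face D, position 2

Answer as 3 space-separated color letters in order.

Answer: W O Y

Derivation:
After move 1 (U): U=WWWW F=RRGG R=BBRR B=OOBB L=GGOO
After move 2 (F'): F=RGRG U=WWBR R=YBYR D=GOYY L=GWOW
After move 3 (R): R=YYRB U=WGBG F=RORY D=GBYO B=ROWB
After move 4 (U'): U=GGWB F=GWRY R=RORB B=YYWB L=ROOW
After move 5 (U'): U=GBGW F=RORY R=GWRB B=ROWB L=YYOW
Query 1: L[3] = W
Query 2: D[3] = O
Query 3: D[2] = Y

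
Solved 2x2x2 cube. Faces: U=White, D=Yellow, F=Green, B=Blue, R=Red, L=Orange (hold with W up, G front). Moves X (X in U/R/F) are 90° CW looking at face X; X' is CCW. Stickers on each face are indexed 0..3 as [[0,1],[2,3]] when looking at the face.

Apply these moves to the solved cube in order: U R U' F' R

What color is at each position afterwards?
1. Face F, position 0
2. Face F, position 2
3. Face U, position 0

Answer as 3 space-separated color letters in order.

Answer: G G R

Derivation:
After move 1 (U): U=WWWW F=RRGG R=BBRR B=OOBB L=GGOO
After move 2 (R): R=RBRB U=WRWG F=RYGY D=YBYO B=WOWB
After move 3 (U'): U=RGWW F=GGGY R=RYRB B=RBWB L=WOOO
After move 4 (F'): F=GYGG U=RGRR R=BYYB D=OOYO L=WWOW
After move 5 (R): R=YBBY U=RYRG F=GOGO D=OWYR B=RBGB
Query 1: F[0] = G
Query 2: F[2] = G
Query 3: U[0] = R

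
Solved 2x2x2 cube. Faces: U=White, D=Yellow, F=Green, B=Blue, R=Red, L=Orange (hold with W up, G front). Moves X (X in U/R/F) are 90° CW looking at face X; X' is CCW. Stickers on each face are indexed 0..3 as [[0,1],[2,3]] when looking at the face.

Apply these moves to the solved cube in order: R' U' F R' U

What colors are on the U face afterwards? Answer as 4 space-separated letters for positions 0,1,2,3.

Answer: O B R Y

Derivation:
After move 1 (R'): R=RRRR U=WBWB F=GWGW D=YGYG B=YBYB
After move 2 (U'): U=BBWW F=OOGW R=GWRR B=RRYB L=YBOO
After move 3 (F): F=GOWO U=BBOB R=WWWR D=RGYG L=YYOG
After move 4 (R'): R=WRWW U=BYOR F=GBWB D=ROYO B=GRGB
After move 5 (U): U=OBRY F=WRWB R=GRWW B=YYGB L=GBOG
Query: U face = OBRY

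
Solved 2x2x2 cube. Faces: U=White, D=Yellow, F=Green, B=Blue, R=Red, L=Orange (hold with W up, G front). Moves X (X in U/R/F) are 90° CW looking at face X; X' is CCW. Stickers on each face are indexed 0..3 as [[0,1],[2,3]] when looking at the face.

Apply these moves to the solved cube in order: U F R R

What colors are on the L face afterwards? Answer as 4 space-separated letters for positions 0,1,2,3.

Answer: G Y O Y

Derivation:
After move 1 (U): U=WWWW F=RRGG R=BBRR B=OOBB L=GGOO
After move 2 (F): F=GRGR U=WWOG R=WBWR D=RBYY L=GYOY
After move 3 (R): R=WWRB U=WROR F=GBGY D=RBYO B=GOWB
After move 4 (R): R=RWBW U=WBOY F=GBGO D=RWYG B=RORB
Query: L face = GYOY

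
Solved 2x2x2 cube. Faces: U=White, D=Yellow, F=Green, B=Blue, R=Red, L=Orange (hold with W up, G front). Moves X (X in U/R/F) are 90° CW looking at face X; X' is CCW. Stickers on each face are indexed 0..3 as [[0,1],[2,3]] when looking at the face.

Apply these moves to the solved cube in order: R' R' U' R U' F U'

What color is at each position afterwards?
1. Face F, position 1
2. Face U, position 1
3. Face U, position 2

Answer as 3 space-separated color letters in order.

After move 1 (R'): R=RRRR U=WBWB F=GWGW D=YGYG B=YBYB
After move 2 (R'): R=RRRR U=WYWY F=GBGB D=YWYW B=GBGB
After move 3 (U'): U=YYWW F=OOGB R=GBRR B=RRGB L=GBOO
After move 4 (R): R=RGRB U=YOWB F=OWGW D=YGYR B=WRYB
After move 5 (U'): U=OBYW F=GBGW R=OWRB B=RGYB L=WROO
After move 6 (F): F=GGWB U=OBOR R=YWWB D=ROYR L=WYOG
After move 7 (U'): U=BROO F=WYWB R=GGWB B=YWYB L=RGOG
Query 1: F[1] = Y
Query 2: U[1] = R
Query 3: U[2] = O

Answer: Y R O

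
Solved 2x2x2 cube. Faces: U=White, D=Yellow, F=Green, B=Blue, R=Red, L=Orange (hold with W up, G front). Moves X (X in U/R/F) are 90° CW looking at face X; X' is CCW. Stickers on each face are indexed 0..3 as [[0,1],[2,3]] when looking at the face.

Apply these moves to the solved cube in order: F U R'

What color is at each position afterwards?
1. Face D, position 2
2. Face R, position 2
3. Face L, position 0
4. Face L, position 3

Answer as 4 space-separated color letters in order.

Answer: Y B G Y

Derivation:
After move 1 (F): F=GGGG U=WWOO R=WRWR D=RRYY L=OYOY
After move 2 (U): U=OWOW F=WRGG R=BBWR B=OYBB L=GGOY
After move 3 (R'): R=BRBW U=OBOO F=WWGW D=RRYG B=YYRB
Query 1: D[2] = Y
Query 2: R[2] = B
Query 3: L[0] = G
Query 4: L[3] = Y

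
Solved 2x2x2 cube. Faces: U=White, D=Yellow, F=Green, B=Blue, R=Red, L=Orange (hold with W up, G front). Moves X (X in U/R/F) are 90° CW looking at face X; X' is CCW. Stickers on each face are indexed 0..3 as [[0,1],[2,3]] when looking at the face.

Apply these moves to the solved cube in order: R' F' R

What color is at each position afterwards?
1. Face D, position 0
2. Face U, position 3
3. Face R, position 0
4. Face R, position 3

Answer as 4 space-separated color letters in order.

Answer: O G Y R

Derivation:
After move 1 (R'): R=RRRR U=WBWB F=GWGW D=YGYG B=YBYB
After move 2 (F'): F=WWGG U=WBRR R=GRYR D=OOYG L=OBOW
After move 3 (R): R=YGRR U=WWRG F=WOGG D=OYYY B=RBBB
Query 1: D[0] = O
Query 2: U[3] = G
Query 3: R[0] = Y
Query 4: R[3] = R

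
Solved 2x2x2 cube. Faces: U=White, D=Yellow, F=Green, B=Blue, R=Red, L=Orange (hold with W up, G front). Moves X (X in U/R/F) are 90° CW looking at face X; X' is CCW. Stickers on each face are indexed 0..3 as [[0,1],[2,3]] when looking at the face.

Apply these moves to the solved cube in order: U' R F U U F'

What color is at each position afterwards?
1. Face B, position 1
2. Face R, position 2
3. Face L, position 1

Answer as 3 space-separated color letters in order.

After move 1 (U'): U=WWWW F=OOGG R=GGRR B=RRBB L=BBOO
After move 2 (R): R=RGRG U=WOWG F=OYGY D=YBYR B=WRWB
After move 3 (F): F=GOYY U=WOOB R=WGGG D=RRYR L=BYOB
After move 4 (U): U=OWBO F=WGYY R=WRGG B=BYWB L=GOOB
After move 5 (U): U=BOOW F=WRYY R=BYGG B=GOWB L=WGOB
After move 6 (F'): F=RYWY U=BOBG R=RYRG D=GBYR L=WWOO
Query 1: B[1] = O
Query 2: R[2] = R
Query 3: L[1] = W

Answer: O R W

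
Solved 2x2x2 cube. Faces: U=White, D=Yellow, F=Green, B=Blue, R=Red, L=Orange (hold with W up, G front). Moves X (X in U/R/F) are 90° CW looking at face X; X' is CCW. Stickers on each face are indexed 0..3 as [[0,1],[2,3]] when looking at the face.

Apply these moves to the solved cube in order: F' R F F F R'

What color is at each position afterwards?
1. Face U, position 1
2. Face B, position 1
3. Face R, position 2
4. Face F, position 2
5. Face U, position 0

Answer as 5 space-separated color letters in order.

Answer: W B B G W

Derivation:
After move 1 (F'): F=GGGG U=WWRR R=YRYR D=OOYY L=OWOW
After move 2 (R): R=YYRR U=WGRG F=GOGY D=OBYB B=RBWB
After move 3 (F): F=GGYO U=WGWW R=RYGR D=RYYB L=OOOB
After move 4 (F): F=YGOG U=WGBO R=WYWR D=GRYB L=OROY
After move 5 (F): F=OYGG U=WGYR R=BYOR D=WWYB L=OGOR
After move 6 (R'): R=YRBO U=WWYR F=OGGR D=WYYG B=BBWB
Query 1: U[1] = W
Query 2: B[1] = B
Query 3: R[2] = B
Query 4: F[2] = G
Query 5: U[0] = W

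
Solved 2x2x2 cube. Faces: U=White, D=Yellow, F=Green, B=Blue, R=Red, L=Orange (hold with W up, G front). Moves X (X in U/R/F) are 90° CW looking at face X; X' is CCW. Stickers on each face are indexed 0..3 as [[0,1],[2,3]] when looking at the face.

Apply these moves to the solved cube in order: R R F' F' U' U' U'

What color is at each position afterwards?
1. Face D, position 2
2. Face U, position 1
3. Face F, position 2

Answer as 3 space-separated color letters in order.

After move 1 (R): R=RRRR U=WGWG F=GYGY D=YBYB B=WBWB
After move 2 (R): R=RRRR U=WYWY F=GBGB D=YWYW B=GBGB
After move 3 (F'): F=BBGG U=WYRR R=WRYR D=OOYW L=OYOW
After move 4 (F'): F=BGBG U=WYWY R=OROR D=YWYW L=OROR
After move 5 (U'): U=YYWW F=ORBG R=BGOR B=ORGB L=GBOR
After move 6 (U'): U=YWYW F=GBBG R=OROR B=BGGB L=OROR
After move 7 (U'): U=WWYY F=ORBG R=GBOR B=ORGB L=BGOR
Query 1: D[2] = Y
Query 2: U[1] = W
Query 3: F[2] = B

Answer: Y W B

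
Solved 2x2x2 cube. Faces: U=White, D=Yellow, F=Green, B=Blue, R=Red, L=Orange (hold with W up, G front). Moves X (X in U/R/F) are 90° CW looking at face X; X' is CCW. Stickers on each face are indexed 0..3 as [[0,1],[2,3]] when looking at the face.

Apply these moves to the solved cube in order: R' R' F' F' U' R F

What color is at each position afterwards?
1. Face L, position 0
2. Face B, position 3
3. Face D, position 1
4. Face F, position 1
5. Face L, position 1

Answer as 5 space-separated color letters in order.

Answer: G B O O Y

Derivation:
After move 1 (R'): R=RRRR U=WBWB F=GWGW D=YGYG B=YBYB
After move 2 (R'): R=RRRR U=WYWY F=GBGB D=YWYW B=GBGB
After move 3 (F'): F=BBGG U=WYRR R=WRYR D=OOYW L=OYOW
After move 4 (F'): F=BGBG U=WYWY R=OROR D=YWYW L=OROR
After move 5 (U'): U=YYWW F=ORBG R=BGOR B=ORGB L=GBOR
After move 6 (R): R=OBRG U=YRWG F=OWBW D=YGYO B=WRYB
After move 7 (F): F=BOWW U=YRRB R=WBGG D=ROYO L=GYOG
Query 1: L[0] = G
Query 2: B[3] = B
Query 3: D[1] = O
Query 4: F[1] = O
Query 5: L[1] = Y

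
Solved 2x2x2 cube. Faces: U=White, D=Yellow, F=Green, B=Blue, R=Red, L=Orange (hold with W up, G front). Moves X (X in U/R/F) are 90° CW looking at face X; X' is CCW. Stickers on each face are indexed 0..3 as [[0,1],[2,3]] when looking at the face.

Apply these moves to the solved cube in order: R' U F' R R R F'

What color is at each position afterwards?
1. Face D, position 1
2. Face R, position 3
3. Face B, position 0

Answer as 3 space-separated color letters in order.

Answer: B Y G

Derivation:
After move 1 (R'): R=RRRR U=WBWB F=GWGW D=YGYG B=YBYB
After move 2 (U): U=WWBB F=RRGW R=YBRR B=OOYB L=GWOO
After move 3 (F'): F=RWRG U=WWYR R=GBYR D=WOYG L=GBOB
After move 4 (R): R=YGRB U=WWYG F=RORG D=WYYO B=ROWB
After move 5 (R): R=RYBG U=WOYG F=RYRO D=WWYR B=GOWB
After move 6 (R): R=BRGY U=WYYO F=RWRR D=WWYG B=GOOB
After move 7 (F'): F=WRRR U=WYBG R=WRWY D=BBYG L=GOOY
Query 1: D[1] = B
Query 2: R[3] = Y
Query 3: B[0] = G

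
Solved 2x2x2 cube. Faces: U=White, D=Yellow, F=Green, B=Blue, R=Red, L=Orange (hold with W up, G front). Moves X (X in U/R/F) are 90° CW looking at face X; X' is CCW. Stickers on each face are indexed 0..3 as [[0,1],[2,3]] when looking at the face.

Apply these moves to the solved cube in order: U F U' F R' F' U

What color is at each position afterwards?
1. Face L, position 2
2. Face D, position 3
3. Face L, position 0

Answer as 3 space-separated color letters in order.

Answer: O Y G

Derivation:
After move 1 (U): U=WWWW F=RRGG R=BBRR B=OOBB L=GGOO
After move 2 (F): F=GRGR U=WWOG R=WBWR D=RBYY L=GYOY
After move 3 (U'): U=WGWO F=GYGR R=GRWR B=WBBB L=OOOY
After move 4 (F): F=GGRY U=WGYO R=WROR D=WGYY L=OROB
After move 5 (R'): R=RRWO U=WBYW F=GGRO D=WGYY B=YBGB
After move 6 (F'): F=GOGR U=WBRW R=GRWO D=RBYY L=OWOY
After move 7 (U): U=RWWB F=GRGR R=YBWO B=OWGB L=GOOY
Query 1: L[2] = O
Query 2: D[3] = Y
Query 3: L[0] = G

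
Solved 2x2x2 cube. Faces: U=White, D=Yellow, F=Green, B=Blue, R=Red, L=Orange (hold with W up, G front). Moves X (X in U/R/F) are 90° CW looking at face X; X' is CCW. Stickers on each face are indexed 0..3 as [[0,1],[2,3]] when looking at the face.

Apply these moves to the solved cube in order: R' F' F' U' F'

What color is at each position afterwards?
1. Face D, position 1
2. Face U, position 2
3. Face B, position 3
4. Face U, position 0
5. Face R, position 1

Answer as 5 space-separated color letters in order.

Answer: R W B B G

Derivation:
After move 1 (R'): R=RRRR U=WBWB F=GWGW D=YGYG B=YBYB
After move 2 (F'): F=WWGG U=WBRR R=GRYR D=OOYG L=OBOW
After move 3 (F'): F=WGWG U=WBGY R=OROR D=BWYG L=OROR
After move 4 (U'): U=BYWG F=ORWG R=WGOR B=ORYB L=YBOR
After move 5 (F'): F=RGOW U=BYWO R=WGBR D=BRYG L=YGOW
Query 1: D[1] = R
Query 2: U[2] = W
Query 3: B[3] = B
Query 4: U[0] = B
Query 5: R[1] = G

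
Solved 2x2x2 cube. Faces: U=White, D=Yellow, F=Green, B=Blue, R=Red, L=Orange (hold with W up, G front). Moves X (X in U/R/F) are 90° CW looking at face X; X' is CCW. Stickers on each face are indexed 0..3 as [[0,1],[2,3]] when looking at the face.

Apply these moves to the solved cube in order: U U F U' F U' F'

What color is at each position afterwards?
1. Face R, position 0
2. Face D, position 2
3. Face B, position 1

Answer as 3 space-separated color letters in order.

After move 1 (U): U=WWWW F=RRGG R=BBRR B=OOBB L=GGOO
After move 2 (U): U=WWWW F=BBGG R=OORR B=GGBB L=RROO
After move 3 (F): F=GBGB U=WWOR R=WOWR D=ROYY L=RYOY
After move 4 (U'): U=WRWO F=RYGB R=GBWR B=WOBB L=GGOY
After move 5 (F): F=GRBY U=WRYG R=WBOR D=WGYY L=GROO
After move 6 (U'): U=RGWY F=GRBY R=GROR B=WBBB L=WOOO
After move 7 (F'): F=RYGB U=RGGO R=GRWR D=OOYY L=WYOW
Query 1: R[0] = G
Query 2: D[2] = Y
Query 3: B[1] = B

Answer: G Y B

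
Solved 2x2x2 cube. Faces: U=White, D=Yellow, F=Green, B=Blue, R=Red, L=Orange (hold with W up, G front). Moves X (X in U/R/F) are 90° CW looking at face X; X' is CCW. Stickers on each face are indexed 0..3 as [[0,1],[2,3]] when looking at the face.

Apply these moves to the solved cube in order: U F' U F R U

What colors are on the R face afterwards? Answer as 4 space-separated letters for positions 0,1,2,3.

Answer: G W R O

Derivation:
After move 1 (U): U=WWWW F=RRGG R=BBRR B=OOBB L=GGOO
After move 2 (F'): F=RGRG U=WWBR R=YBYR D=GOYY L=GWOW
After move 3 (U): U=BWRW F=YBRG R=OOYR B=GWBB L=RGOW
After move 4 (F): F=RYGB U=BWWG R=ROWR D=YOYY L=RGOO
After move 5 (R): R=WRRO U=BYWB F=ROGY D=YBYG B=GWWB
After move 6 (U): U=WBBY F=WRGY R=GWRO B=RGWB L=ROOO
Query: R face = GWRO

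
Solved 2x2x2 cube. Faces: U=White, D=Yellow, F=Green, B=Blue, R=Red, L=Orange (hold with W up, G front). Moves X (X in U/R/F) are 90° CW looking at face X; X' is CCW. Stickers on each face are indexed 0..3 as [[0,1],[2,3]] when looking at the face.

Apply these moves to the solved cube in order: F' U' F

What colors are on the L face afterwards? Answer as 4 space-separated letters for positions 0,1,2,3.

Answer: B O O O

Derivation:
After move 1 (F'): F=GGGG U=WWRR R=YRYR D=OOYY L=OWOW
After move 2 (U'): U=WRWR F=OWGG R=GGYR B=YRBB L=BBOW
After move 3 (F): F=GOGW U=WRWB R=WGRR D=YGYY L=BOOO
Query: L face = BOOO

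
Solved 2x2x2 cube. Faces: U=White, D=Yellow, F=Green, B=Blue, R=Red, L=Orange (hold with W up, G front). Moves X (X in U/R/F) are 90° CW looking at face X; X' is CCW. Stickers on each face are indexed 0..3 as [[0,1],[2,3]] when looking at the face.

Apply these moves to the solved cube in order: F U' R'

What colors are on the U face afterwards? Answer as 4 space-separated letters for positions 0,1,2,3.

Answer: W B W W

Derivation:
After move 1 (F): F=GGGG U=WWOO R=WRWR D=RRYY L=OYOY
After move 2 (U'): U=WOWO F=OYGG R=GGWR B=WRBB L=BBOY
After move 3 (R'): R=GRGW U=WBWW F=OOGO D=RYYG B=YRRB
Query: U face = WBWW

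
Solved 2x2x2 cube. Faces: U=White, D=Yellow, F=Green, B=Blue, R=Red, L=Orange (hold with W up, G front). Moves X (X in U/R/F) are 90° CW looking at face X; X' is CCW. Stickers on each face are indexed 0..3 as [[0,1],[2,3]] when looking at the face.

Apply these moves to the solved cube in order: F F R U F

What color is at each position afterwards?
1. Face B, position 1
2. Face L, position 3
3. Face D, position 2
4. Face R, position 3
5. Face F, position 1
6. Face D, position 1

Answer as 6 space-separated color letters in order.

After move 1 (F): F=GGGG U=WWOO R=WRWR D=RRYY L=OYOY
After move 2 (F): F=GGGG U=WWYY R=OROR D=WWYY L=OROR
After move 3 (R): R=OORR U=WGYG F=GWGY D=WBYB B=YBWB
After move 4 (U): U=YWGG F=OOGY R=YBRR B=ORWB L=GWOR
After move 5 (F): F=GOYO U=YWRW R=GBGR D=RYYB L=GWOB
Query 1: B[1] = R
Query 2: L[3] = B
Query 3: D[2] = Y
Query 4: R[3] = R
Query 5: F[1] = O
Query 6: D[1] = Y

Answer: R B Y R O Y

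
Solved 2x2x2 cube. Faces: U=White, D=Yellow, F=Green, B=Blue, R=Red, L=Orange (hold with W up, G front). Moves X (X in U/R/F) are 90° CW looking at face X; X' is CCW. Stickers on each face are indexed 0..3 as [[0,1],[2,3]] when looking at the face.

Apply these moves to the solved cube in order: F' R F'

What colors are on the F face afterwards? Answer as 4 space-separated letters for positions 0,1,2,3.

Answer: O Y G G

Derivation:
After move 1 (F'): F=GGGG U=WWRR R=YRYR D=OOYY L=OWOW
After move 2 (R): R=YYRR U=WGRG F=GOGY D=OBYB B=RBWB
After move 3 (F'): F=OYGG U=WGYR R=BYOR D=WWYB L=OGOR
Query: F face = OYGG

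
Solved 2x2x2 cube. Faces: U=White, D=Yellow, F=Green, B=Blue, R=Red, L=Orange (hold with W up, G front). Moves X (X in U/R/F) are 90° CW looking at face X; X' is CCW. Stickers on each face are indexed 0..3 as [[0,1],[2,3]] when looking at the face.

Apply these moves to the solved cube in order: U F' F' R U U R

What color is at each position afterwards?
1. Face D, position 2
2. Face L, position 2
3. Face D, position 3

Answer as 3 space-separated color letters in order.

Answer: Y O G

Derivation:
After move 1 (U): U=WWWW F=RRGG R=BBRR B=OOBB L=GGOO
After move 2 (F'): F=RGRG U=WWBR R=YBYR D=GOYY L=GWOW
After move 3 (F'): F=GGRR U=WWYY R=OBGR D=WWYY L=GROB
After move 4 (R): R=GORB U=WGYR F=GWRY D=WBYO B=YOWB
After move 5 (U): U=YWRG F=GORY R=YORB B=GRWB L=GWOB
After move 6 (U): U=RYGW F=YORY R=GRRB B=GWWB L=GOOB
After move 7 (R): R=RGBR U=ROGY F=YBRO D=WWYG B=WWYB
Query 1: D[2] = Y
Query 2: L[2] = O
Query 3: D[3] = G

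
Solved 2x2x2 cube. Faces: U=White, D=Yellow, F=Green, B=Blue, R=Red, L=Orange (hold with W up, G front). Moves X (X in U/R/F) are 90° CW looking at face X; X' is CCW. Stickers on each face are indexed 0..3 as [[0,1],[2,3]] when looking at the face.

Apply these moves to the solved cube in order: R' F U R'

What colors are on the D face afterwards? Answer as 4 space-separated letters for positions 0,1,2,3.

Answer: R R Y W

Derivation:
After move 1 (R'): R=RRRR U=WBWB F=GWGW D=YGYG B=YBYB
After move 2 (F): F=GGWW U=WBOO R=WRBR D=RRYG L=OYOG
After move 3 (U): U=OWOB F=WRWW R=YBBR B=OYYB L=GGOG
After move 4 (R'): R=BRYB U=OYOO F=WWWB D=RRYW B=GYRB
Query: D face = RRYW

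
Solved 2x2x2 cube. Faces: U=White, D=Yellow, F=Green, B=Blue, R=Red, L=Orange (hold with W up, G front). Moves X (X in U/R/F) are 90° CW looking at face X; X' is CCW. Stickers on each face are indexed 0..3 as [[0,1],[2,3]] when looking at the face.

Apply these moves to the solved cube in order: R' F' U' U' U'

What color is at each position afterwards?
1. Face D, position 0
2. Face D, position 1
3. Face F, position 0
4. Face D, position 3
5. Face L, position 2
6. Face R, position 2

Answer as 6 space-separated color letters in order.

Answer: O O G G O Y

Derivation:
After move 1 (R'): R=RRRR U=WBWB F=GWGW D=YGYG B=YBYB
After move 2 (F'): F=WWGG U=WBRR R=GRYR D=OOYG L=OBOW
After move 3 (U'): U=BRWR F=OBGG R=WWYR B=GRYB L=YBOW
After move 4 (U'): U=RRBW F=YBGG R=OBYR B=WWYB L=GROW
After move 5 (U'): U=RWRB F=GRGG R=YBYR B=OBYB L=WWOW
Query 1: D[0] = O
Query 2: D[1] = O
Query 3: F[0] = G
Query 4: D[3] = G
Query 5: L[2] = O
Query 6: R[2] = Y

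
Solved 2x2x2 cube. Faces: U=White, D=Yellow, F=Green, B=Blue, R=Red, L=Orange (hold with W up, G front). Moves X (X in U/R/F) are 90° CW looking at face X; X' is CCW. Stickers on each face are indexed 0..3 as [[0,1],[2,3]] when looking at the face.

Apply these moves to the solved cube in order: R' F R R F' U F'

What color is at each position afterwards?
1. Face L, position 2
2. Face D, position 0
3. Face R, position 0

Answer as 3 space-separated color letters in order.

After move 1 (R'): R=RRRR U=WBWB F=GWGW D=YGYG B=YBYB
After move 2 (F): F=GGWW U=WBOO R=WRBR D=RRYG L=OYOG
After move 3 (R): R=BWRR U=WGOW F=GRWG D=RYYY B=OBBB
After move 4 (R): R=RBRW U=WROG F=GYWY D=RBYO B=WBGB
After move 5 (F'): F=YYGW U=WRRR R=BBRW D=YGYO L=OGOO
After move 6 (U): U=RWRR F=BBGW R=WBRW B=OGGB L=YYOO
After move 7 (F'): F=BWBG U=RWWR R=GBYW D=YOYO L=YROR
Query 1: L[2] = O
Query 2: D[0] = Y
Query 3: R[0] = G

Answer: O Y G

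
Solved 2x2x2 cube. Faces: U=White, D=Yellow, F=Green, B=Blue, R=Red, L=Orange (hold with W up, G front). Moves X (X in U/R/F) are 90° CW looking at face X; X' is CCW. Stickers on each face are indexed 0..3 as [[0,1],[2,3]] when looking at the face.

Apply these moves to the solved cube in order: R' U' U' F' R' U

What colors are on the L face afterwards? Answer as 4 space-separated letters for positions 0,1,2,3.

After move 1 (R'): R=RRRR U=WBWB F=GWGW D=YGYG B=YBYB
After move 2 (U'): U=BBWW F=OOGW R=GWRR B=RRYB L=YBOO
After move 3 (U'): U=BWBW F=YBGW R=OORR B=GWYB L=RROO
After move 4 (F'): F=BWYG U=BWOR R=GOYR D=ROYG L=RWOB
After move 5 (R'): R=ORGY U=BYOG F=BWYR D=RWYG B=GWOB
After move 6 (U): U=OBGY F=ORYR R=GWGY B=RWOB L=BWOB
Query: L face = BWOB

Answer: B W O B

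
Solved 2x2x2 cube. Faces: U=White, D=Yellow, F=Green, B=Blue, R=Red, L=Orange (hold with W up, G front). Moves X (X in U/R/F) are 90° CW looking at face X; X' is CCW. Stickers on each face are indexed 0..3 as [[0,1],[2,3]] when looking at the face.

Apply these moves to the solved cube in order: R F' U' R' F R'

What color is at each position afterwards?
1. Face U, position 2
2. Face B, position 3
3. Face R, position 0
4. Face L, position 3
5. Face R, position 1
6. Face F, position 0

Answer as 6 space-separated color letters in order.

Answer: W B R G Y G

Derivation:
After move 1 (R): R=RRRR U=WGWG F=GYGY D=YBYB B=WBWB
After move 2 (F'): F=YYGG U=WGRR R=BRYR D=OOYB L=OGOW
After move 3 (U'): U=GRWR F=OGGG R=YYYR B=BRWB L=WBOW
After move 4 (R'): R=YRYY U=GWWB F=ORGR D=OGYG B=BROB
After move 5 (F): F=GORR U=GWWB R=WRBY D=YYYG L=WOOG
After move 6 (R'): R=RYWB U=GOWB F=GWRB D=YOYR B=GRYB
Query 1: U[2] = W
Query 2: B[3] = B
Query 3: R[0] = R
Query 4: L[3] = G
Query 5: R[1] = Y
Query 6: F[0] = G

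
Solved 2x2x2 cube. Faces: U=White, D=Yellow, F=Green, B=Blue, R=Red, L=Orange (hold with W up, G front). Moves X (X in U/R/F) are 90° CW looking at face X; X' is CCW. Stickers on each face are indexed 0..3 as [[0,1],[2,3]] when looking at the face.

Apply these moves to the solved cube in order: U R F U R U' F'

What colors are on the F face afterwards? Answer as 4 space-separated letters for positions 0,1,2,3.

After move 1 (U): U=WWWW F=RRGG R=BBRR B=OOBB L=GGOO
After move 2 (R): R=RBRB U=WRWG F=RYGY D=YBYO B=WOWB
After move 3 (F): F=GRYY U=WROG R=WBGB D=RRYO L=GYOB
After move 4 (U): U=OWGR F=WBYY R=WOGB B=GYWB L=GROB
After move 5 (R): R=GWBO U=OBGY F=WRYO D=RWYG B=RYWB
After move 6 (U'): U=BYOG F=GRYO R=WRBO B=GWWB L=RYOB
After move 7 (F'): F=ROGY U=BYWB R=WRRO D=YBYG L=RGOO
Query: F face = ROGY

Answer: R O G Y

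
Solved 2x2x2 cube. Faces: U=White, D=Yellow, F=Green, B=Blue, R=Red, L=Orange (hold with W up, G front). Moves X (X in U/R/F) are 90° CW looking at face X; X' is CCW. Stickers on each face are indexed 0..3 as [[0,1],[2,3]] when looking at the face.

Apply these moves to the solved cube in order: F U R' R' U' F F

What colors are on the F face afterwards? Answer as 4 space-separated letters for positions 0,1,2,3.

Answer: O G G G

Derivation:
After move 1 (F): F=GGGG U=WWOO R=WRWR D=RRYY L=OYOY
After move 2 (U): U=OWOW F=WRGG R=BBWR B=OYBB L=GGOY
After move 3 (R'): R=BRBW U=OBOO F=WWGW D=RRYG B=YYRB
After move 4 (R'): R=RWBB U=OROY F=WBGO D=RWYW B=GYRB
After move 5 (U'): U=RYOO F=GGGO R=WBBB B=RWRB L=GYOY
After move 6 (F): F=GGOG U=RYYY R=OBOB D=BWYW L=GROW
After move 7 (F): F=OGGG U=RYWR R=YBYB D=OOYW L=GBOW
Query: F face = OGGG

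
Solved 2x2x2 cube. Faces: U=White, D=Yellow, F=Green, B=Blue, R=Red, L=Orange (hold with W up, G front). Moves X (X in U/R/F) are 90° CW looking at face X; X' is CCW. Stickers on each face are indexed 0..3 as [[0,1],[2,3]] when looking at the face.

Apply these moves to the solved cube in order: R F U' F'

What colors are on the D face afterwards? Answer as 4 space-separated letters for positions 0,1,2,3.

After move 1 (R): R=RRRR U=WGWG F=GYGY D=YBYB B=WBWB
After move 2 (F): F=GGYY U=WGOO R=WRGR D=RRYB L=OYOB
After move 3 (U'): U=GOWO F=OYYY R=GGGR B=WRWB L=WBOB
After move 4 (F'): F=YYOY U=GOGG R=RGRR D=BBYB L=WOOW
Query: D face = BBYB

Answer: B B Y B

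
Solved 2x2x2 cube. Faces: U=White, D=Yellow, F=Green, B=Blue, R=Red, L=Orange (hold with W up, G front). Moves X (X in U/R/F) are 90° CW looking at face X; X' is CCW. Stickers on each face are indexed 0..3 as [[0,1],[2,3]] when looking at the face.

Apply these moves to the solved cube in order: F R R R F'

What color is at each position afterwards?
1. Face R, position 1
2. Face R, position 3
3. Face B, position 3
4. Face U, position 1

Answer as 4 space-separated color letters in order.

Answer: R W B B

Derivation:
After move 1 (F): F=GGGG U=WWOO R=WRWR D=RRYY L=OYOY
After move 2 (R): R=WWRR U=WGOG F=GRGY D=RBYB B=OBWB
After move 3 (R): R=RWRW U=WROY F=GBGB D=RWYO B=GBGB
After move 4 (R): R=RRWW U=WBOB F=GWGO D=RGYG B=YBRB
After move 5 (F'): F=WOGG U=WBRW R=GRRW D=YYYG L=OBOO
Query 1: R[1] = R
Query 2: R[3] = W
Query 3: B[3] = B
Query 4: U[1] = B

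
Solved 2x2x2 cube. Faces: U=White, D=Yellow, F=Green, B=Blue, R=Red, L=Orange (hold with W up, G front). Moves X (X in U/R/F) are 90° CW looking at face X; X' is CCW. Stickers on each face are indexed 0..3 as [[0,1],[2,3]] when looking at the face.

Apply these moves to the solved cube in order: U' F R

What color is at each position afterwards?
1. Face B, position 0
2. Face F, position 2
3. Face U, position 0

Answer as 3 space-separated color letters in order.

After move 1 (U'): U=WWWW F=OOGG R=GGRR B=RRBB L=BBOO
After move 2 (F): F=GOGO U=WWOB R=WGWR D=RGYY L=BYOY
After move 3 (R): R=WWRG U=WOOO F=GGGY D=RBYR B=BRWB
Query 1: B[0] = B
Query 2: F[2] = G
Query 3: U[0] = W

Answer: B G W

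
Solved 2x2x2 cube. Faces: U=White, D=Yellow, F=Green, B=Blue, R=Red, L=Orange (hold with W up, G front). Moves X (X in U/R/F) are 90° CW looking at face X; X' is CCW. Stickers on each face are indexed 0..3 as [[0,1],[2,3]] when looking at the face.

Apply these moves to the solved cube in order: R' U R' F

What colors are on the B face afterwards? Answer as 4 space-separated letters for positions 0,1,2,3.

After move 1 (R'): R=RRRR U=WBWB F=GWGW D=YGYG B=YBYB
After move 2 (U): U=WWBB F=RRGW R=YBRR B=OOYB L=GWOO
After move 3 (R'): R=BRYR U=WYBO F=RWGB D=YRYW B=GOGB
After move 4 (F): F=GRBW U=WYOW R=BROR D=YBYW L=GYOR
Query: B face = GOGB

Answer: G O G B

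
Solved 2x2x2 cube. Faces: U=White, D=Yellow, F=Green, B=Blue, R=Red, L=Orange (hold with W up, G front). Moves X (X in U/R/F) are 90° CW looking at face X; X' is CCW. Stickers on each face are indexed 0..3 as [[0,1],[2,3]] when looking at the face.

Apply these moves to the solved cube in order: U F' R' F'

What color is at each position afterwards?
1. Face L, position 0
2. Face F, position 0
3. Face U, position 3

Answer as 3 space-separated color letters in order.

After move 1 (U): U=WWWW F=RRGG R=BBRR B=OOBB L=GGOO
After move 2 (F'): F=RGRG U=WWBR R=YBYR D=GOYY L=GWOW
After move 3 (R'): R=BRYY U=WBBO F=RWRR D=GGYG B=YOOB
After move 4 (F'): F=WRRR U=WBBY R=GRGY D=WWYG L=GOOB
Query 1: L[0] = G
Query 2: F[0] = W
Query 3: U[3] = Y

Answer: G W Y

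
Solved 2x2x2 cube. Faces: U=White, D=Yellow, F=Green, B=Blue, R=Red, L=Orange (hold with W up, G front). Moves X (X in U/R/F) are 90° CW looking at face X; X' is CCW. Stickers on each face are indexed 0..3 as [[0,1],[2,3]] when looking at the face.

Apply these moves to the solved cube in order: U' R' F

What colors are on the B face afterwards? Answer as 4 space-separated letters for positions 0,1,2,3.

After move 1 (U'): U=WWWW F=OOGG R=GGRR B=RRBB L=BBOO
After move 2 (R'): R=GRGR U=WBWR F=OWGW D=YOYG B=YRYB
After move 3 (F): F=GOWW U=WBOB R=WRRR D=GGYG L=BYOO
Query: B face = YRYB

Answer: Y R Y B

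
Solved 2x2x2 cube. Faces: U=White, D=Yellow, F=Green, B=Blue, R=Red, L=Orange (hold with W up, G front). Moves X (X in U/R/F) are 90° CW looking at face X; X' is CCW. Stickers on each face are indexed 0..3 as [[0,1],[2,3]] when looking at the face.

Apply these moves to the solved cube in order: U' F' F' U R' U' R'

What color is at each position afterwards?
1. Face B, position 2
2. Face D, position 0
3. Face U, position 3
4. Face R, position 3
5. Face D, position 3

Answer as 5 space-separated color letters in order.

Answer: G W R R W

Derivation:
After move 1 (U'): U=WWWW F=OOGG R=GGRR B=RRBB L=BBOO
After move 2 (F'): F=OGOG U=WWGR R=YGYR D=BOYY L=BWOW
After move 3 (F'): F=GGOO U=WWYY R=OGBR D=WWYY L=BROG
After move 4 (U): U=YWYW F=OGOO R=RRBR B=BRBB L=GGOG
After move 5 (R'): R=RRRB U=YBYB F=OWOW D=WGYO B=YRWB
After move 6 (U'): U=BBYY F=GGOW R=OWRB B=RRWB L=YROG
After move 7 (R'): R=WBOR U=BWYR F=GBOY D=WGYW B=ORGB
Query 1: B[2] = G
Query 2: D[0] = W
Query 3: U[3] = R
Query 4: R[3] = R
Query 5: D[3] = W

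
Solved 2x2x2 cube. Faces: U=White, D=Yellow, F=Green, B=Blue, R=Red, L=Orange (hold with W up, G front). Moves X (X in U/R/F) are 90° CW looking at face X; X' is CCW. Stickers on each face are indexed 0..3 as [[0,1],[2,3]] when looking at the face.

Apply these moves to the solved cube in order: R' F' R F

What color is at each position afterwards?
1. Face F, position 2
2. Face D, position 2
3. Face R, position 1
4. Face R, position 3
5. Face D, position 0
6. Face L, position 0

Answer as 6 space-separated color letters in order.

Answer: G Y G R R O

Derivation:
After move 1 (R'): R=RRRR U=WBWB F=GWGW D=YGYG B=YBYB
After move 2 (F'): F=WWGG U=WBRR R=GRYR D=OOYG L=OBOW
After move 3 (R): R=YGRR U=WWRG F=WOGG D=OYYY B=RBBB
After move 4 (F): F=GWGO U=WWWB R=RGGR D=RYYY L=OOOY
Query 1: F[2] = G
Query 2: D[2] = Y
Query 3: R[1] = G
Query 4: R[3] = R
Query 5: D[0] = R
Query 6: L[0] = O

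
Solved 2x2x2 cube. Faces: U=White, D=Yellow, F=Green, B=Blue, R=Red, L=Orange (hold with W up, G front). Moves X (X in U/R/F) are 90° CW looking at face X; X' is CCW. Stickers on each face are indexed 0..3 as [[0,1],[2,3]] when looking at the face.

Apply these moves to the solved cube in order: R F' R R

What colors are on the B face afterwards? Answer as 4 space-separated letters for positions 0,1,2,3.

Answer: G B Y B

Derivation:
After move 1 (R): R=RRRR U=WGWG F=GYGY D=YBYB B=WBWB
After move 2 (F'): F=YYGG U=WGRR R=BRYR D=OOYB L=OGOW
After move 3 (R): R=YBRR U=WYRG F=YOGB D=OWYW B=RBGB
After move 4 (R): R=RYRB U=WORB F=YWGW D=OGYR B=GBYB
Query: B face = GBYB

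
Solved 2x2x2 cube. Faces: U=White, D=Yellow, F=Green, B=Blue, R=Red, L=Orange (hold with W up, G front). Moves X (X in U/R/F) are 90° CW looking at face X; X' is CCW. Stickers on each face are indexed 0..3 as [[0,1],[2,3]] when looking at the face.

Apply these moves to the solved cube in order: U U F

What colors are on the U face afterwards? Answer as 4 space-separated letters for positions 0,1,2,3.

Answer: W W O R

Derivation:
After move 1 (U): U=WWWW F=RRGG R=BBRR B=OOBB L=GGOO
After move 2 (U): U=WWWW F=BBGG R=OORR B=GGBB L=RROO
After move 3 (F): F=GBGB U=WWOR R=WOWR D=ROYY L=RYOY
Query: U face = WWOR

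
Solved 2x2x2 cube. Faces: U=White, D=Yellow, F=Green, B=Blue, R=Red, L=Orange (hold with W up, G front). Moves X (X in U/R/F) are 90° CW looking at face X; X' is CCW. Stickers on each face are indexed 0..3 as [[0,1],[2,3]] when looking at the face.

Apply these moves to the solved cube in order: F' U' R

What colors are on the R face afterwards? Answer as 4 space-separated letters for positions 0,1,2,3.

After move 1 (F'): F=GGGG U=WWRR R=YRYR D=OOYY L=OWOW
After move 2 (U'): U=WRWR F=OWGG R=GGYR B=YRBB L=BBOW
After move 3 (R): R=YGRG U=WWWG F=OOGY D=OBYY B=RRRB
Query: R face = YGRG

Answer: Y G R G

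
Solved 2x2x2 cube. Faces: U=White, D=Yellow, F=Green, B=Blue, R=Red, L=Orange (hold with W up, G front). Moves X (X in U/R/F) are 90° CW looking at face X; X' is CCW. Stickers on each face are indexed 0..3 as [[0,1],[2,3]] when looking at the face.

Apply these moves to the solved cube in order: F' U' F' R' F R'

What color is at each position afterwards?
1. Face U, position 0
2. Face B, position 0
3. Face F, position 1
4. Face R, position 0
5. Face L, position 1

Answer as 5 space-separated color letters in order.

After move 1 (F'): F=GGGG U=WWRR R=YRYR D=OOYY L=OWOW
After move 2 (U'): U=WRWR F=OWGG R=GGYR B=YRBB L=BBOW
After move 3 (F'): F=WGOG U=WRGY R=OGOR D=BWYY L=BROW
After move 4 (R'): R=GROO U=WBGY F=WROY D=BGYG B=YRWB
After move 5 (F): F=OWYR U=WBWR R=GRYO D=OGYG L=BBOG
After move 6 (R'): R=ROGY U=WWWY F=OBYR D=OWYR B=GRGB
Query 1: U[0] = W
Query 2: B[0] = G
Query 3: F[1] = B
Query 4: R[0] = R
Query 5: L[1] = B

Answer: W G B R B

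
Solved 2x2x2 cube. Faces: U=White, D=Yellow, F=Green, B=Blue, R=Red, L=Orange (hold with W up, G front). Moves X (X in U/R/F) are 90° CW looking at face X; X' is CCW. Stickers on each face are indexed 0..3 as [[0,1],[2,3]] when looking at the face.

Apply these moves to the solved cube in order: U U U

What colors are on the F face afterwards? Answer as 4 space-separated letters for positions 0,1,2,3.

Answer: O O G G

Derivation:
After move 1 (U): U=WWWW F=RRGG R=BBRR B=OOBB L=GGOO
After move 2 (U): U=WWWW F=BBGG R=OORR B=GGBB L=RROO
After move 3 (U): U=WWWW F=OOGG R=GGRR B=RRBB L=BBOO
Query: F face = OOGG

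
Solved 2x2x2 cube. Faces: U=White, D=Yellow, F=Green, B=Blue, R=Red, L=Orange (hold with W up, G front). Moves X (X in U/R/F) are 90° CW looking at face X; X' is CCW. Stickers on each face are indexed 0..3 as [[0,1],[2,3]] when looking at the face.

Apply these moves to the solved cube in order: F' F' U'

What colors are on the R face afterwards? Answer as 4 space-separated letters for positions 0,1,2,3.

After move 1 (F'): F=GGGG U=WWRR R=YRYR D=OOYY L=OWOW
After move 2 (F'): F=GGGG U=WWYY R=OROR D=WWYY L=OROR
After move 3 (U'): U=WYWY F=ORGG R=GGOR B=ORBB L=BBOR
Query: R face = GGOR

Answer: G G O R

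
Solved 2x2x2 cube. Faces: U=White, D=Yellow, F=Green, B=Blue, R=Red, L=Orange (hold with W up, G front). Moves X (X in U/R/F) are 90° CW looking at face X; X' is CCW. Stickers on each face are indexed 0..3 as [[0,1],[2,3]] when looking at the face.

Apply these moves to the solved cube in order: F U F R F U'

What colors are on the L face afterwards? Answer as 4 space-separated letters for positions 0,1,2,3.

After move 1 (F): F=GGGG U=WWOO R=WRWR D=RRYY L=OYOY
After move 2 (U): U=OWOW F=WRGG R=BBWR B=OYBB L=GGOY
After move 3 (F): F=GWGR U=OWYG R=OBWR D=WBYY L=GROR
After move 4 (R): R=WORB U=OWYR F=GBGY D=WBYO B=GYWB
After move 5 (F): F=GGYB U=OWRR R=YORB D=RWYO L=GWOB
After move 6 (U'): U=WROR F=GWYB R=GGRB B=YOWB L=GYOB
Query: L face = GYOB

Answer: G Y O B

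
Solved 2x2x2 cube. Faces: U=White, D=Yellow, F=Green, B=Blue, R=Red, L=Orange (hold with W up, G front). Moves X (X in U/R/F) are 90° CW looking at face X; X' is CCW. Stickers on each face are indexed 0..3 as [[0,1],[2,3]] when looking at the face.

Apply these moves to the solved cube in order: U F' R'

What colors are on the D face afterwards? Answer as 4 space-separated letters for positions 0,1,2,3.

After move 1 (U): U=WWWW F=RRGG R=BBRR B=OOBB L=GGOO
After move 2 (F'): F=RGRG U=WWBR R=YBYR D=GOYY L=GWOW
After move 3 (R'): R=BRYY U=WBBO F=RWRR D=GGYG B=YOOB
Query: D face = GGYG

Answer: G G Y G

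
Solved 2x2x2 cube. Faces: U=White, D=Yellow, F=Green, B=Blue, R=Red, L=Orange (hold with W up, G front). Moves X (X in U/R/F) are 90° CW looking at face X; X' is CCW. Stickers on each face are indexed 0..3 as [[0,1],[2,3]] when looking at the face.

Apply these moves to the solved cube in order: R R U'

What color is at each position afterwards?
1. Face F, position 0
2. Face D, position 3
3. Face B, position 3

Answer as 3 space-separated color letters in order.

After move 1 (R): R=RRRR U=WGWG F=GYGY D=YBYB B=WBWB
After move 2 (R): R=RRRR U=WYWY F=GBGB D=YWYW B=GBGB
After move 3 (U'): U=YYWW F=OOGB R=GBRR B=RRGB L=GBOO
Query 1: F[0] = O
Query 2: D[3] = W
Query 3: B[3] = B

Answer: O W B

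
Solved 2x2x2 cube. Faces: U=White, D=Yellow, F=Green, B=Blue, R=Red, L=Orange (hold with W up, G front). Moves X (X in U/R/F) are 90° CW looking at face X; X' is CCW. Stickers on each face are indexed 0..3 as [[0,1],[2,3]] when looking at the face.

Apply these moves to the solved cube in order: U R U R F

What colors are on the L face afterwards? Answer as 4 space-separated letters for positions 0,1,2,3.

Answer: R Y O W

Derivation:
After move 1 (U): U=WWWW F=RRGG R=BBRR B=OOBB L=GGOO
After move 2 (R): R=RBRB U=WRWG F=RYGY D=YBYO B=WOWB
After move 3 (U): U=WWGR F=RBGY R=WORB B=GGWB L=RYOO
After move 4 (R): R=RWBO U=WBGY F=RBGO D=YWYG B=RGWB
After move 5 (F): F=GROB U=WBOY R=GWYO D=BRYG L=RYOW
Query: L face = RYOW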